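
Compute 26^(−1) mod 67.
Apply the extended Euclidean algorithm to (67, 26), tracking rows (r, s, t) with s·67 + t·26 = r. Each division r_prev = q·r_cur + r_new produces the new row as (previous row) − q·(current row):
  row A: (67, 1, 0)   [1·67 + 0·26 = 67]
  row B: (26, 0, 1)   [0·67 + 1·26 = 26]
  67 = 2·26 + 15   → row C = row A − 2·row B = (15, 1, −2)   [check: 1·67 − 2·26 = 15]
  26 = 1·15 + 11   → row D = row B − 1·row C = (11, −1, 3)   [check: −1·67 + 3·26 = 11]
  15 = 1·11 + 4   → row E = row C − 1·row D = (4, 2, −5)   [check: 2·67 − 5·26 = 4]
  11 = 2·4 + 3   → row F = row D − 2·row E = (3, −5, 13)   [check: −5·67 + 13·26 = 3]
  4 = 1·3 + 1   → row G = row E − 1·row F = (1, 7, −18)   [check: 7·67 − 18·26 = 1]
  3 = 3·1 + 0   → remainder 0, stop. gcd = 1 (last nonzero row G).
The gcd is 1, so 26 is invertible mod 67. The last nonzero row gives 7·67 − 18·26 = 1, so t = −18. So 26^(−1) ≡ −18 ≡ 49 (mod 67). Verify: 26 · 49 = 1274 ≡ 1 (mod 67). ✓

Final answer: 26^(−1) ≡ 49 (mod 67)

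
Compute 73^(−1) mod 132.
Apply the extended Euclidean algorithm to (132, 73), tracking rows (r, s, t) with s·132 + t·73 = r. Each division r_prev = q·r_cur + r_new produces the new row as (previous row) − q·(current row):
  row A: (132, 1, 0)   [1·132 + 0·73 = 132]
  row B: (73, 0, 1)   [0·132 + 1·73 = 73]
  132 = 1·73 + 59   → row C = row A − 1·row B = (59, 1, −1)   [check: 1·132 − 1·73 = 59]
  73 = 1·59 + 14   → row D = row B − 1·row C = (14, −1, 2)   [check: −1·132 + 2·73 = 14]
  59 = 4·14 + 3   → row E = row C − 4·row D = (3, 5, −9)   [check: 5·132 − 9·73 = 3]
  14 = 4·3 + 2   → row F = row D − 4·row E = (2, −21, 38)   [check: −21·132 + 38·73 = 2]
  3 = 1·2 + 1   → row G = row E − 1·row F = (1, 26, −47)   [check: 26·132 − 47·73 = 1]
  2 = 2·1 + 0   → remainder 0, stop. gcd = 1 (last nonzero row G).
The gcd is 1, so 73 is invertible mod 132. The last nonzero row gives 26·132 − 47·73 = 1, so t = −47. So 73^(−1) ≡ −47 ≡ 85 (mod 132). Verify: 73 · 85 = 6205 ≡ 1 (mod 132). ✓

Final answer: 73^(−1) ≡ 85 (mod 132)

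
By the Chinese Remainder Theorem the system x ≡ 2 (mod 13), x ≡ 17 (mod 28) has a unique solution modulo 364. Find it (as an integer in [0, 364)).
x ≡ 353 (mod 364); the representative in [0, 364) is 353

The moduli 13, 28 are pairwise coprime, so by the CRT there is a unique solution mod 13·28 = 364.
Solve by successive substitution. Start with x ≡ 2 (mod 13).
  Combine with x ≡ 17 (mod 28): write x = 2 + 13·t and require 2 + 13·t ≡ 17 (mod 28), i.e. 13·t ≡ 17 − 2 ≡ 15 (mod 28). Since 13^(−1) ≡ 13 (mod 28), t ≡ 13·15 ≡ 27 (mod 28). So x ≡ 2 + 13·27 = 353 (mod 364).
Unique solution in [0, 364): x = 353.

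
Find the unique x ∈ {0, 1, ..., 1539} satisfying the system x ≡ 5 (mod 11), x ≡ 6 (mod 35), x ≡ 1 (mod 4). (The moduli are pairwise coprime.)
x ≡ 181 (mod 1540); the representative in [0, 1540) is 181

The moduli 11, 35, 4 are pairwise coprime, so by the CRT there is a unique solution mod 11·35·4 = 1540.
Solve by successive substitution. Start with x ≡ 5 (mod 11).
  Combine with x ≡ 6 (mod 35): write x = 5 + 11·t and require 5 + 11·t ≡ 6 (mod 35), i.e. 11·t ≡ 6 − 5 ≡ 1 (mod 35). Since 11^(−1) ≡ 16 (mod 35), t ≡ 16·1 ≡ 16 (mod 35). So x ≡ 5 + 11·16 = 181 (mod 385).
  Combine with x ≡ 1 (mod 4): write x = 181 + 385·t and require 181 + 385·t ≡ 1 (mod 4), i.e. 385·t ≡ 1 − 181 ≡ 0 (mod 4). Since 385^(−1) ≡ 1 (mod 4) (385 ≡ 1 (mod 4)), t ≡ 1·0 ≡ 0 (mod 4). So x ≡ 181 + 385·0 = 181 (mod 1540).
Unique solution in [0, 1540): x = 181.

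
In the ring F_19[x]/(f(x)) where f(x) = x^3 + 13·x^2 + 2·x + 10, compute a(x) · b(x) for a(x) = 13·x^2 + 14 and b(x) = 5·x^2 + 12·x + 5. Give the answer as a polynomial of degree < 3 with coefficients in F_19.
Multiply as integer polynomials: a · b = 65·x^4 + 156·x^3 + 135·x^2 + 168·x + 70. Reducing coefficients mod 19: a · b ≡ 8·x^4 + 4·x^3 + 2·x^2 + 16·x + 13. Now divide by f(x) = x^3 + 13·x^2 + 2·x + 10 in F_19[x], eliminating the leading term at each step:
  leading term 8·x^4: subtract (8·x)·f(x) = 8·x^4 + 9·x^3 + 16·x^2 + 4·x, leaving 14·x^3 + 5·x^2 + 12·x + 13 (coefficients mod 19)
  leading term 14·x^3: subtract (14)·f(x) = 14·x^3 + 11·x^2 + 9·x + 7, leaving 13·x^2 + 3·x + 6 (coefficients mod 19)
The degree is now < 3, so this is the remainder. Hence a · b ≡ 13·x^2 + 3·x + 6 in F_19[x]/(f).

Final answer: a · b ≡ 13·x^2 + 3·x + 6 (mod f(x))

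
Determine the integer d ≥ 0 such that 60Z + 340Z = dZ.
(60, 340) = (20); d = 20

In the PID Z, (a, b) is generated by gcd(a, b). Compute gcd(340, 60) with the extended Euclidean algorithm, tracking rows (r, s, t) with s·340 + t·60 = r:
  row A: (340, 1, 0)   [1·340 + 0·60 = 340]
  row B: (60, 0, 1)   [0·340 + 1·60 = 60]
  340 = 5·60 + 40   → row C = row A − 5·row B = (40, 1, −5)   [check: 1·340 − 5·60 = 40]
  60 = 1·40 + 20   → row D = row B − 1·row C = (20, −1, 6)   [check: −1·340 + 6·60 = 20]
  40 = 2·20 + 0   → remainder 0, stop. gcd = 20 (last nonzero row D).
So gcd(60, 340) = 20, with Bézout identity −1·340 + 6·60 = 20. Containment (⊇): the Bézout identity exhibits 20 as an element of (60, 340), giving (20) ⊆ (60, 340). Containment (⊆): since 20 | 60 and 20 | 340 (60 = 20·3, 340 = 20·17), every Z-linear combination of 60 and 340 is divisible by 20, so (60, 340) ⊆ (20). Therefore (60, 340) = (20), d = 20.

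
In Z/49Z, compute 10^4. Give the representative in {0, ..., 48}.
Use repeated squaring. Binary(4) = 100. Walk through the bits of the exponent 4 left-to-right: at each bit after the leading one, square the running value, then multiply by 10 if the bit is 1 (always reducing mod 49):
  bit 1 = 1 (leading): start with 10.
  bit 2 = 0: square 10^2 = 100 ≡ 2 (mod 49).
  bit 3 = 0: square 2^2 = 4 (mod 49).
Final value: 10^4 ≡ 4 (mod 49).

Final answer: 4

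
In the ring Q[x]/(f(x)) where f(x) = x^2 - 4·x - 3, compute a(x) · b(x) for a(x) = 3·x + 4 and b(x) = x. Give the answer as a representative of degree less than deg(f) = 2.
First multiply in Q[x] without reducing: a · b = 3·x^2 + 4·x. Now divide by f(x) = x^2 - 4·x - 3, eliminating the leading term at each step:
  leading term 3·x^2: subtract (3)·f(x) = 3·x^2 - 12·x - 9, leaving 16·x + 9
The degree is now < 2, so this is the remainder. Hence a · b ≡ 16·x + 9 in Q[x]/(f).

Final answer: a · b ≡ 16·x + 9 (mod f(x))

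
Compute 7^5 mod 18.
Use repeated squaring. Binary(5) = 101. Walk through the bits of the exponent 5 left-to-right: at each bit after the leading one, square the running value, then multiply by 7 if the bit is 1 (always reducing mod 18):
  bit 1 = 1 (leading): start with 7.
  bit 2 = 0: square 7^2 = 49 ≡ 13 (mod 18).
  bit 3 = 1: square 13^2 = 169 ≡ 7; bit is 1, so multiply 7·7 = 49 ≡ 13 (mod 18).
Final value: 7^5 ≡ 13 (mod 18).

Final answer: 13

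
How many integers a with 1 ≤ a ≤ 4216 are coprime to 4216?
The number of a ∈ {1, ..., 4216} with gcd(a, 4216) = 1 is by definition Euler's totient φ(4216). φ is multiplicative, with φ(p^e) = p^e − p^(e−1). Factorise 4216 = 2^3 · 17 · 31. Then
  φ(4216) = (2^3 − 2^2) · (17 − 1) · (31 − 1) = 4 · 16 · 30 = 1920.
So there are 1920 such integers.

Final answer: 1920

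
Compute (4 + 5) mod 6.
3

Both summands are already reduced mod 6. 4 + 5 = 9; 9 = 1·6 + 3, so (4 + 5) mod 6 = 3.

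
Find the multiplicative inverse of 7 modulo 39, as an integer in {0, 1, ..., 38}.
7^(−1) ≡ 28 (mod 39)

Apply the extended Euclidean algorithm to (39, 7), tracking rows (r, s, t) with s·39 + t·7 = r. Each division r_prev = q·r_cur + r_new produces the new row as (previous row) − q·(current row):
  row A: (39, 1, 0)   [1·39 + 0·7 = 39]
  row B: (7, 0, 1)   [0·39 + 1·7 = 7]
  39 = 5·7 + 4   → row C = row A − 5·row B = (4, 1, −5)   [check: 1·39 − 5·7 = 4]
  7 = 1·4 + 3   → row D = row B − 1·row C = (3, −1, 6)   [check: −1·39 + 6·7 = 3]
  4 = 1·3 + 1   → row E = row C − 1·row D = (1, 2, −11)   [check: 2·39 − 11·7 = 1]
  3 = 3·1 + 0   → remainder 0, stop. gcd = 1 (last nonzero row E).
The gcd is 1, so 7 is invertible mod 39. The last nonzero row gives 2·39 − 11·7 = 1, so t = −11. So 7^(−1) ≡ −11 ≡ 28 (mod 39). Verify: 7 · 28 = 196 ≡ 1 (mod 39). ✓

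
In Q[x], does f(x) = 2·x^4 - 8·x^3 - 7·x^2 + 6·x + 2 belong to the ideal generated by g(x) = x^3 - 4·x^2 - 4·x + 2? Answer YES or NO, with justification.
NO

In Q[x] the ideal (g) consists of all multiples of g, so f ∈ (g) iff g | f, i.e. iff the remainder of f on division by g is 0. Divide f by g (g is monic, so eliminate the leading term of the running remainder at each step):
  leading term 2·x^4: subtract (2·x)·g(x) = 2·x^4 - 8·x^3 - 8·x^2 + 4·x, leaving x^2 + 2·x + 2
The remainder r(x) = x^2 + 2·x + 2 ≠ 0 (and deg r < deg g), so g ∤ f, i.e. f ∉ (g).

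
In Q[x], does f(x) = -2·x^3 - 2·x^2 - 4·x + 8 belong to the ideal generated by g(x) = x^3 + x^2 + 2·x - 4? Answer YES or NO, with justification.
YES

In Q[x] the ideal (g) consists of all multiples of g, so f ∈ (g) iff g | f, i.e. iff the remainder of f on division by g is 0. Divide f by g (g is monic, so eliminate the leading term of the running remainder at each step):
  leading term -2·x^3: subtract (-2)·g(x) = -2·x^3 - 2·x^2 - 4·x + 8, leaving 0
The remainder is 0, so f(x) = g(x) · h(x) with h(x) = -2. Hence g | f, i.e. f ∈ (g).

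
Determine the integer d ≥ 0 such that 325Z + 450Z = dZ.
(325, 450) = (25); d = 25

In the PID Z, (a, b) is generated by gcd(a, b). Compute gcd(450, 325) with the extended Euclidean algorithm, tracking rows (r, s, t) with s·450 + t·325 = r:
  row A: (450, 1, 0)   [1·450 + 0·325 = 450]
  row B: (325, 0, 1)   [0·450 + 1·325 = 325]
  450 = 1·325 + 125   → row C = row A − 1·row B = (125, 1, −1)   [check: 1·450 − 1·325 = 125]
  325 = 2·125 + 75   → row D = row B − 2·row C = (75, −2, 3)   [check: −2·450 + 3·325 = 75]
  125 = 1·75 + 50   → row E = row C − 1·row D = (50, 3, −4)   [check: 3·450 − 4·325 = 50]
  75 = 1·50 + 25   → row F = row D − 1·row E = (25, −5, 7)   [check: −5·450 + 7·325 = 25]
  50 = 2·25 + 0   → remainder 0, stop. gcd = 25 (last nonzero row F).
So gcd(325, 450) = 25, with Bézout identity −5·450 + 7·325 = 25. Containment (⊇): the Bézout identity exhibits 25 as an element of (325, 450), giving (25) ⊆ (325, 450). Containment (⊆): since 25 | 325 and 25 | 450 (325 = 25·13, 450 = 25·18), every Z-linear combination of 325 and 450 is divisible by 25, so (325, 450) ⊆ (25). Therefore (325, 450) = (25), d = 25.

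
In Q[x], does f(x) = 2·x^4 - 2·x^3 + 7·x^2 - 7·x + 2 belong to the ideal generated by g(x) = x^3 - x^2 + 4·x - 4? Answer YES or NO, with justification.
In Q[x] the ideal (g) consists of all multiples of g, so f ∈ (g) iff g | f, i.e. iff the remainder of f on division by g is 0. Divide f by g (g is monic, so eliminate the leading term of the running remainder at each step):
  leading term 2·x^4: subtract (2·x)·g(x) = 2·x^4 - 2·x^3 + 8·x^2 - 8·x, leaving -x^2 + x + 2
The remainder r(x) = -x^2 + x + 2 ≠ 0 (and deg r < deg g), so g ∤ f, i.e. f ∉ (g).

Final answer: NO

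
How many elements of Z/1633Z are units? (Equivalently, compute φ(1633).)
An element a ∈ Z/1633Z is a unit iff gcd(a, 1633) = 1, so the number of units is φ(1633). φ is multiplicative, with φ(p^e) = p^e − p^(e−1). Factorise 1633 = 23 · 71. Then
  φ(1633) = (23 − 1) · (71 − 1) = 22 · 70 = 1540.

Final answer: Z/1633Z has φ(1633) = 1540 units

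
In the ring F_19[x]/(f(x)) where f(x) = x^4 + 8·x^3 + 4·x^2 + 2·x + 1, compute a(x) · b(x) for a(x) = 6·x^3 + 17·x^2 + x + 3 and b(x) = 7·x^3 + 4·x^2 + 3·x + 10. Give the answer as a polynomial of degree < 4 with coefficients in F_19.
Multiply as integer polynomials: a · b = 42·x^6 + 143·x^5 + 93·x^4 + 136·x^3 + 185·x^2 + 19·x + 30. Reducing coefficients mod 19: a · b ≡ 4·x^6 + 10·x^5 + 17·x^4 + 3·x^3 + 14·x^2 + 11. Now divide by f(x) = x^4 + 8·x^3 + 4·x^2 + 2·x + 1 in F_19[x], eliminating the leading term at each step:
  leading term 4·x^6: subtract (4·x^2)·f(x) = 4·x^6 + 13·x^5 + 16·x^4 + 8·x^3 + 4·x^2, leaving 16·x^5 + x^4 + 14·x^3 + 10·x^2 + 11 (coefficients mod 19)
  leading term 16·x^5: subtract (16·x)·f(x) = 16·x^5 + 14·x^4 + 7·x^3 + 13·x^2 + 16·x, leaving 6·x^4 + 7·x^3 + 16·x^2 + 3·x + 11 (coefficients mod 19)
  leading term 6·x^4: subtract (6)·f(x) = 6·x^4 + 10·x^3 + 5·x^2 + 12·x + 6, leaving 16·x^3 + 11·x^2 + 10·x + 5 (coefficients mod 19)
The degree is now < 4, so this is the remainder. Hence a · b ≡ 16·x^3 + 11·x^2 + 10·x + 5 in F_19[x]/(f).

Final answer: a · b ≡ 16·x^3 + 11·x^2 + 10·x + 5 (mod f(x))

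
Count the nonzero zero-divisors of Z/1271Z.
Z/1271Z has 70 nonzero zero-divisors

In Z/1271Z each nonzero element is either a unit (gcd with 1271 is 1) or a zero-divisor (gcd > 1). The number of units is φ(1271): factorise 1271 = 31 · 41, so φ(1271) = (31 − 1) · (41 − 1) = 30 · 40 = 1200. The nonzero elements number 1271 − 1 = 1270. Hence the nonzero zero-divisors number 1270 − 1200 = 70.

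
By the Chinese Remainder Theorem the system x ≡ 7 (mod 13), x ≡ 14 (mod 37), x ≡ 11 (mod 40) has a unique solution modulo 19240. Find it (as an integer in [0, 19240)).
The moduli 13, 37, 40 are pairwise coprime, so by the CRT there is a unique solution mod 13·37·40 = 19240.
Solve by successive substitution. Start with x ≡ 7 (mod 13).
  Combine with x ≡ 14 (mod 37): write x = 7 + 13·t and require 7 + 13·t ≡ 14 (mod 37), i.e. 13·t ≡ 14 − 7 ≡ 7 (mod 37). Since 13^(−1) ≡ 20 (mod 37), t ≡ 20·7 ≡ 29 (mod 37). So x ≡ 7 + 13·29 = 384 (mod 481).
  Combine with x ≡ 11 (mod 40): write x = 384 + 481·t and require 384 + 481·t ≡ 11 (mod 40), i.e. 481·t ≡ 11 − 384 ≡ 27 (mod 40). Since 481^(−1) ≡ 1 (mod 40) (481 ≡ 1 (mod 40)), t ≡ 1·27 ≡ 27 (mod 40). So x ≡ 384 + 481·27 = 13371 (mod 19240).
Unique solution in [0, 19240): x = 13371.

Final answer: x ≡ 13371 (mod 19240); the representative in [0, 19240) is 13371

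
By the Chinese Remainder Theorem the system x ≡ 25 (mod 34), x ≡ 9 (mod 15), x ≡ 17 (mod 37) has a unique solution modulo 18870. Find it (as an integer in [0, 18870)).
x ≡ 10599 (mod 18870); the representative in [0, 18870) is 10599

The moduli 34, 15, 37 are pairwise coprime, so by the CRT there is a unique solution mod 34·15·37 = 18870.
Solve by successive substitution. Start with x ≡ 25 (mod 34).
  Combine with x ≡ 9 (mod 15): write x = 25 + 34·t and require 25 + 34·t ≡ 9 (mod 15), i.e. 34·t ≡ 9 − 25 ≡ 14 (mod 15). Since 34^(−1) ≡ 4 (mod 15) (34 ≡ 4 (mod 15)), t ≡ 4·14 ≡ 11 (mod 15). So x ≡ 25 + 34·11 = 399 (mod 510).
  Combine with x ≡ 17 (mod 37): write x = 399 + 510·t and require 399 + 510·t ≡ 17 (mod 37), i.e. 510·t ≡ 17 − 399 ≡ 25 (mod 37). Since 510^(−1) ≡ 23 (mod 37) (510 ≡ 29 (mod 37)), t ≡ 23·25 ≡ 20 (mod 37). So x ≡ 399 + 510·20 = 10599 (mod 18870).
Unique solution in [0, 18870): x = 10599.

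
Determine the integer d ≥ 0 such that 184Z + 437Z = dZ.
(184, 437) = (23); d = 23

In the PID Z, (a, b) is generated by gcd(a, b). Compute gcd(437, 184) with the extended Euclidean algorithm, tracking rows (r, s, t) with s·437 + t·184 = r:
  row A: (437, 1, 0)   [1·437 + 0·184 = 437]
  row B: (184, 0, 1)   [0·437 + 1·184 = 184]
  437 = 2·184 + 69   → row C = row A − 2·row B = (69, 1, −2)   [check: 1·437 − 2·184 = 69]
  184 = 2·69 + 46   → row D = row B − 2·row C = (46, −2, 5)   [check: −2·437 + 5·184 = 46]
  69 = 1·46 + 23   → row E = row C − 1·row D = (23, 3, −7)   [check: 3·437 − 7·184 = 23]
  46 = 2·23 + 0   → remainder 0, stop. gcd = 23 (last nonzero row E).
So gcd(184, 437) = 23, with Bézout identity 3·437 − 7·184 = 23. Containment (⊇): the Bézout identity exhibits 23 as an element of (184, 437), giving (23) ⊆ (184, 437). Containment (⊆): since 23 | 184 and 23 | 437 (184 = 23·8, 437 = 23·19), every Z-linear combination of 184 and 437 is divisible by 23, so (184, 437) ⊆ (23). Therefore (184, 437) = (23), d = 23.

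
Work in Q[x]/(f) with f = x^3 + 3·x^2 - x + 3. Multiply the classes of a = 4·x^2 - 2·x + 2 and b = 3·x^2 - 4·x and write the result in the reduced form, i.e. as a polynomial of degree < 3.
First multiply in Q[x] without reducing: a · b = 12·x^4 - 22·x^3 + 14·x^2 - 8·x. Now divide by f(x) = x^3 + 3·x^2 - x + 3, eliminating the leading term at each step:
  leading term 12·x^4: subtract (12·x)·f(x) = 12·x^4 + 36·x^3 - 12·x^2 + 36·x, leaving -58·x^3 + 26·x^2 - 44·x
  leading term -58·x^3: subtract (-58)·f(x) = -58·x^3 - 174·x^2 + 58·x - 174, leaving 200·x^2 - 102·x + 174
The degree is now < 3, so this is the remainder. Hence a · b ≡ 200·x^2 - 102·x + 174 in Q[x]/(f).

Final answer: a · b ≡ 200·x^2 - 102·x + 174 (mod f(x))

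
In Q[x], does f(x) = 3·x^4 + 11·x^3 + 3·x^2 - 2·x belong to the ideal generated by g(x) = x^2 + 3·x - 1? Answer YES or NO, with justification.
In Q[x] the ideal (g) consists of all multiples of g, so f ∈ (g) iff g | f, i.e. iff the remainder of f on division by g is 0. Divide f by g (g is monic, so eliminate the leading term of the running remainder at each step):
  leading term 3·x^4: subtract (3·x^2)·g(x) = 3·x^4 + 9·x^3 - 3·x^2, leaving 2·x^3 + 6·x^2 - 2·x
  leading term 2·x^3: subtract (2·x)·g(x) = 2·x^3 + 6·x^2 - 2·x, leaving 0
The remainder is 0, so f(x) = g(x) · h(x) with h(x) = 3·x^2 + 2·x. Hence g | f, i.e. f ∈ (g).

Final answer: YES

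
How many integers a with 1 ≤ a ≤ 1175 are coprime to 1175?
920

The number of a ∈ {1, ..., 1175} with gcd(a, 1175) = 1 is by definition Euler's totient φ(1175). φ is multiplicative, with φ(p^e) = p^e − p^(e−1). Factorise 1175 = 5^2 · 47. Then
  φ(1175) = (5^2 − 5^1) · (47 − 1) = 20 · 46 = 920.
So there are 920 such integers.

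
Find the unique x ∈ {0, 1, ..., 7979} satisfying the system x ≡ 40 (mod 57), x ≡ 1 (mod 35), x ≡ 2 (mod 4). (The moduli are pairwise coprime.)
x ≡ 2206 (mod 7980); the representative in [0, 7980) is 2206

The moduli 57, 35, 4 are pairwise coprime, so by the CRT there is a unique solution mod 57·35·4 = 7980.
Solve by successive substitution. Start with x ≡ 40 (mod 57).
  Combine with x ≡ 1 (mod 35): write x = 40 + 57·t and require 40 + 57·t ≡ 1 (mod 35), i.e. 57·t ≡ 1 − 40 ≡ 31 (mod 35). Since 57^(−1) ≡ 8 (mod 35) (57 ≡ 22 (mod 35)), t ≡ 8·31 ≡ 3 (mod 35). So x ≡ 40 + 57·3 = 211 (mod 1995).
  Combine with x ≡ 2 (mod 4): write x = 211 + 1995·t and require 211 + 1995·t ≡ 2 (mod 4), i.e. 1995·t ≡ 2 − 211 ≡ 3 (mod 4). Since 1995^(−1) ≡ 3 (mod 4) (1995 ≡ 3 (mod 4)), t ≡ 3·3 ≡ 1 (mod 4). So x ≡ 211 + 1995·1 = 2206 (mod 7980).
Unique solution in [0, 7980): x = 2206.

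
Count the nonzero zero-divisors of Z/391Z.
Z/391Z has 38 nonzero zero-divisors

In Z/391Z each nonzero element is either a unit (gcd with 391 is 1) or a zero-divisor (gcd > 1). The number of units is φ(391): factorise 391 = 17 · 23, so φ(391) = (17 − 1) · (23 − 1) = 16 · 22 = 352. The nonzero elements number 391 − 1 = 390. Hence the nonzero zero-divisors number 390 − 352 = 38.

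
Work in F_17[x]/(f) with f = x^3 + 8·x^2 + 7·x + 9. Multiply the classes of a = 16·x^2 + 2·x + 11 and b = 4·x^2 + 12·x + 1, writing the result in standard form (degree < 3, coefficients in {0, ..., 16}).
a · b ≡ 7·x^2 + 8·x + 14 (mod f(x))

Multiply as integer polynomials: a · b = 64·x^4 + 200·x^3 + 84·x^2 + 134·x + 11. Reducing coefficients mod 17: a · b ≡ 13·x^4 + 13·x^3 + 16·x^2 + 15·x + 11. Now divide by f(x) = x^3 + 8·x^2 + 7·x + 9 in F_17[x], eliminating the leading term at each step:
  leading term 13·x^4: subtract (13·x)·f(x) = 13·x^4 + 2·x^3 + 6·x^2 + 15·x, leaving 11·x^3 + 10·x^2 + 11 (coefficients mod 17)
  leading term 11·x^3: subtract (11)·f(x) = 11·x^3 + 3·x^2 + 9·x + 14, leaving 7·x^2 + 8·x + 14 (coefficients mod 17)
The degree is now < 3, so this is the remainder. Hence a · b ≡ 7·x^2 + 8·x + 14 in F_17[x]/(f).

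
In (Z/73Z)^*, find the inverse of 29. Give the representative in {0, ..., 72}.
Apply the extended Euclidean algorithm to (73, 29), tracking rows (r, s, t) with s·73 + t·29 = r. Each division r_prev = q·r_cur + r_new produces the new row as (previous row) − q·(current row):
  row A: (73, 1, 0)   [1·73 + 0·29 = 73]
  row B: (29, 0, 1)   [0·73 + 1·29 = 29]
  73 = 2·29 + 15   → row C = row A − 2·row B = (15, 1, −2)   [check: 1·73 − 2·29 = 15]
  29 = 1·15 + 14   → row D = row B − 1·row C = (14, −1, 3)   [check: −1·73 + 3·29 = 14]
  15 = 1·14 + 1   → row E = row C − 1·row D = (1, 2, −5)   [check: 2·73 − 5·29 = 1]
  14 = 14·1 + 0   → remainder 0, stop. gcd = 1 (last nonzero row E).
The gcd is 1, so 29 is invertible mod 73. The last nonzero row gives 2·73 − 5·29 = 1, so t = −5. So 29^(−1) ≡ −5 ≡ 68 (mod 73). Verify: 29 · 68 = 1972 ≡ 1 (mod 73). ✓

Final answer: 29^(−1) ≡ 68 (mod 73)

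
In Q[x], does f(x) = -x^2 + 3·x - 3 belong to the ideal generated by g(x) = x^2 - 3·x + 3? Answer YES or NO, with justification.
YES

In Q[x] the ideal (g) consists of all multiples of g, so f ∈ (g) iff g | f, i.e. iff the remainder of f on division by g is 0. Divide f by g (g is monic, so eliminate the leading term of the running remainder at each step):
  leading term -x^2: subtract (-1)·g(x) = -x^2 + 3·x - 3, leaving 0
The remainder is 0, so f(x) = g(x) · h(x) with h(x) = -1. Hence g | f, i.e. f ∈ (g).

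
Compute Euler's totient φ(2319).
φ(2319) = 1544

φ is multiplicative, with φ(p^e) = p^e − p^(e−1). Factorise 2319 = 3 · 773. Then
  φ(2319) = (3 − 1) · (773 − 1) = 2 · 772 = 1544.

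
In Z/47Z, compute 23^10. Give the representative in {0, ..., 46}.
14

Use repeated squaring. Binary(10) = 1010. Walk through the bits of the exponent 10 left-to-right: at each bit after the leading one, square the running value, then multiply by 23 if the bit is 1 (always reducing mod 47):
  bit 1 = 1 (leading): start with 23.
  bit 2 = 0: square 23^2 = 529 ≡ 12 (mod 47).
  bit 3 = 1: square 12^2 = 144 ≡ 3; bit is 1, so multiply 3·23 = 69 ≡ 22 (mod 47).
  bit 4 = 0: square 22^2 = 484 ≡ 14 (mod 47).
Final value: 23^10 ≡ 14 (mod 47).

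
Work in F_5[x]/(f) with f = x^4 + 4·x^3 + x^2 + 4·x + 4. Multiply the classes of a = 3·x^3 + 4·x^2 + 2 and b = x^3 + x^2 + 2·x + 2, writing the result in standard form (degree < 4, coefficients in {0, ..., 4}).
a · b ≡ x^3 + x^2 + x + 1 (mod f(x))

Multiply as integer polynomials: a · b = 3·x^6 + 7·x^5 + 10·x^4 + 16·x^3 + 10·x^2 + 4·x + 4. Reducing coefficients mod 5: a · b ≡ 3·x^6 + 2·x^5 + x^3 + 4·x + 4. Now divide by f(x) = x^4 + 4·x^3 + x^2 + 4·x + 4 in F_5[x], eliminating the leading term at each step:
  leading term 3·x^6: subtract (3·x^2)·f(x) = 3·x^6 + 2·x^5 + 3·x^4 + 2·x^3 + 2·x^2, leaving 2·x^4 + 4·x^3 + 3·x^2 + 4·x + 4 (coefficients mod 5)
  leading term 2·x^4: subtract (2)·f(x) = 2·x^4 + 3·x^3 + 2·x^2 + 3·x + 3, leaving x^3 + x^2 + x + 1 (coefficients mod 5)
The degree is now < 4, so this is the remainder. Hence a · b ≡ x^3 + x^2 + x + 1 in F_5[x]/(f).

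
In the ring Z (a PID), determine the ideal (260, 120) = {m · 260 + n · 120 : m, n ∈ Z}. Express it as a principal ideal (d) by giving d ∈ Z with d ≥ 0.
In the PID Z, (a, b) is generated by gcd(a, b). Compute gcd(260, 120) with the extended Euclidean algorithm, tracking rows (r, s, t) with s·260 + t·120 = r:
  row A: (260, 1, 0)   [1·260 + 0·120 = 260]
  row B: (120, 0, 1)   [0·260 + 1·120 = 120]
  260 = 2·120 + 20   → row C = row A − 2·row B = (20, 1, −2)   [check: 1·260 − 2·120 = 20]
  120 = 6·20 + 0   → remainder 0, stop. gcd = 20 (last nonzero row C).
So gcd(260, 120) = 20, with Bézout identity 1·260 − 2·120 = 20. Containment (⊇): the Bézout identity exhibits 20 as an element of (260, 120), giving (20) ⊆ (260, 120). Containment (⊆): since 20 | 260 and 20 | 120 (260 = 20·13, 120 = 20·6), every Z-linear combination of 260 and 120 is divisible by 20, so (260, 120) ⊆ (20). Therefore (260, 120) = (20), d = 20.

Final answer: (260, 120) = (20); d = 20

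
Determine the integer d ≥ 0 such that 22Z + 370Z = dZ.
(22, 370) = (2); d = 2

In the PID Z, (a, b) is generated by gcd(a, b). Compute gcd(370, 22) with the extended Euclidean algorithm, tracking rows (r, s, t) with s·370 + t·22 = r:
  row A: (370, 1, 0)   [1·370 + 0·22 = 370]
  row B: (22, 0, 1)   [0·370 + 1·22 = 22]
  370 = 16·22 + 18   → row C = row A − 16·row B = (18, 1, −16)   [check: 1·370 − 16·22 = 18]
  22 = 1·18 + 4   → row D = row B − 1·row C = (4, −1, 17)   [check: −1·370 + 17·22 = 4]
  18 = 4·4 + 2   → row E = row C − 4·row D = (2, 5, −84)   [check: 5·370 − 84·22 = 2]
  4 = 2·2 + 0   → remainder 0, stop. gcd = 2 (last nonzero row E).
So gcd(22, 370) = 2, with Bézout identity 5·370 − 84·22 = 2. Containment (⊇): the Bézout identity exhibits 2 as an element of (22, 370), giving (2) ⊆ (22, 370). Containment (⊆): since 2 | 22 and 2 | 370 (22 = 2·11, 370 = 2·185), every Z-linear combination of 22 and 370 is divisible by 2, so (22, 370) ⊆ (2). Therefore (22, 370) = (2), d = 2.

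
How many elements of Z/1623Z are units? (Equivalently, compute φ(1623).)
An element a ∈ Z/1623Z is a unit iff gcd(a, 1623) = 1, so the number of units is φ(1623). φ is multiplicative, with φ(p^e) = p^e − p^(e−1). Factorise 1623 = 3 · 541. Then
  φ(1623) = (3 − 1) · (541 − 1) = 2 · 540 = 1080.

Final answer: Z/1623Z has φ(1623) = 1080 units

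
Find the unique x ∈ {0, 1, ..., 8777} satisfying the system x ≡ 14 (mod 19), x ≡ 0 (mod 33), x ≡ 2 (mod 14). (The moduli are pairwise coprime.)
The moduli 19, 33, 14 are pairwise coprime, so by the CRT there is a unique solution mod 19·33·14 = 8778.
Solve by successive substitution. Start with x ≡ 14 (mod 19).
  Combine with x ≡ 0 (mod 33): write x = 14 + 19·t and require 14 + 19·t ≡ 0 (mod 33), i.e. 19·t ≡ 0 − 14 ≡ 19 (mod 33). Since 19^(−1) ≡ 7 (mod 33), t ≡ 7·19 ≡ 1 (mod 33). So x ≡ 14 + 19·1 = 33 (mod 627).
  Combine with x ≡ 2 (mod 14): write x = 33 + 627·t and require 33 + 627·t ≡ 2 (mod 14), i.e. 627·t ≡ 2 − 33 ≡ 11 (mod 14). Since 627^(−1) ≡ 9 (mod 14) (627 ≡ 11 (mod 14)), t ≡ 9·11 ≡ 1 (mod 14). So x ≡ 33 + 627·1 = 660 (mod 8778).
Unique solution in [0, 8778): x = 660.

Final answer: x ≡ 660 (mod 8778); the representative in [0, 8778) is 660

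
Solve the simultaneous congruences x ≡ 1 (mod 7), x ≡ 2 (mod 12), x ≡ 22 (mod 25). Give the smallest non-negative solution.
The moduli 7, 12, 25 are pairwise coprime, so by the CRT there is a unique solution mod 7·12·25 = 2100.
Solve by successive substitution. Start with x ≡ 1 (mod 7).
  Combine with x ≡ 2 (mod 12): write x = 1 + 7·t and require 1 + 7·t ≡ 2 (mod 12), i.e. 7·t ≡ 2 − 1 ≡ 1 (mod 12). Since 7^(−1) ≡ 7 (mod 12), t ≡ 7·1 ≡ 7 (mod 12). So x ≡ 1 + 7·7 = 50 (mod 84).
  Combine with x ≡ 22 (mod 25): write x = 50 + 84·t and require 50 + 84·t ≡ 22 (mod 25), i.e. 84·t ≡ 22 − 50 ≡ 22 (mod 25). Since 84^(−1) ≡ 14 (mod 25) (84 ≡ 9 (mod 25)), t ≡ 14·22 ≡ 8 (mod 25). So x ≡ 50 + 84·8 = 722 (mod 2100).
Unique solution in [0, 2100): x = 722.

Final answer: x ≡ 722 (mod 2100); the representative in [0, 2100) is 722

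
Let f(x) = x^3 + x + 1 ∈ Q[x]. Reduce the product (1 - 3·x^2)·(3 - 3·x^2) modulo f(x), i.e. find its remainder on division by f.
a · b ≡ -21·x^2 - 9·x + 3 (mod f(x))

First multiply in Q[x] without reducing: a · b = 9·x^4 - 12·x^2 + 3. Now divide by f(x) = x^3 + x + 1, eliminating the leading term at each step:
  leading term 9·x^4: subtract (9·x)·f(x) = 9·x^4 + 9·x^2 + 9·x, leaving -21·x^2 - 9·x + 3
The degree is now < 3, so this is the remainder. Hence a · b ≡ -21·x^2 - 9·x + 3 in Q[x]/(f).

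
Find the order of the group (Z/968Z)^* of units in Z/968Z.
(Z/968Z)^* consists of the classes a with gcd(a, 968) = 1, so its order is φ(968). φ is multiplicative, with φ(p^e) = p^e − p^(e−1). Factorise 968 = 2^3 · 11^2. Then
  φ(968) = (2^3 − 2^2) · (11^2 − 11^1) = 4 · 110 = 440.
Thus |(Z/968Z)^*| = 440.

Final answer: |(Z/968Z)^*| = 440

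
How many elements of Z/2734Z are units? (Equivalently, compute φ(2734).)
An element a ∈ Z/2734Z is a unit iff gcd(a, 2734) = 1, so the number of units is φ(2734). φ is multiplicative, with φ(p^e) = p^e − p^(e−1). Factorise 2734 = 2 · 1367. Then
  φ(2734) = (2 − 1) · (1367 − 1) = 1 · 1366 = 1366.

Final answer: Z/2734Z has φ(2734) = 1366 units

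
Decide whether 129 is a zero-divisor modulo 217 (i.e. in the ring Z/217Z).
NO

gcd(129, 217) = 1, so 129 is a unit in Z/217Z (it has a multiplicative inverse). A unit cannot be a zero-divisor: if 129·b ≡ 0 then multiplying both sides by 129^(−1) gives b ≡ 0. So 129 is not a zero-divisor.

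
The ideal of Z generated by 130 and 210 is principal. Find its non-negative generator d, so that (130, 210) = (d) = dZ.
In the PID Z, (a, b) is generated by gcd(a, b). Compute gcd(210, 130) with the extended Euclidean algorithm, tracking rows (r, s, t) with s·210 + t·130 = r:
  row A: (210, 1, 0)   [1·210 + 0·130 = 210]
  row B: (130, 0, 1)   [0·210 + 1·130 = 130]
  210 = 1·130 + 80   → row C = row A − 1·row B = (80, 1, −1)   [check: 1·210 − 1·130 = 80]
  130 = 1·80 + 50   → row D = row B − 1·row C = (50, −1, 2)   [check: −1·210 + 2·130 = 50]
  80 = 1·50 + 30   → row E = row C − 1·row D = (30, 2, −3)   [check: 2·210 − 3·130 = 30]
  50 = 1·30 + 20   → row F = row D − 1·row E = (20, −3, 5)   [check: −3·210 + 5·130 = 20]
  30 = 1·20 + 10   → row G = row E − 1·row F = (10, 5, −8)   [check: 5·210 − 8·130 = 10]
  20 = 2·10 + 0   → remainder 0, stop. gcd = 10 (last nonzero row G).
So gcd(130, 210) = 10, with Bézout identity 5·210 − 8·130 = 10. Containment (⊇): the Bézout identity exhibits 10 as an element of (130, 210), giving (10) ⊆ (130, 210). Containment (⊆): since 10 | 130 and 10 | 210 (130 = 10·13, 210 = 10·21), every Z-linear combination of 130 and 210 is divisible by 10, so (130, 210) ⊆ (10). Therefore (130, 210) = (10), d = 10.

Final answer: (130, 210) = (10); d = 10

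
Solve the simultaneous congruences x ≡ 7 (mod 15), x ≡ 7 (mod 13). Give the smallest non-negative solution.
x ≡ 7 (mod 195); the representative in [0, 195) is 7

The moduli 15, 13 are pairwise coprime, so by the CRT there is a unique solution mod 15·13 = 195.
Solve by successive substitution. Start with x ≡ 7 (mod 15).
  Combine with x ≡ 7 (mod 13): write x = 7 + 15·t and require 7 + 15·t ≡ 7 (mod 13), i.e. 15·t ≡ 7 − 7 ≡ 0 (mod 13). Since 15^(−1) ≡ 7 (mod 13) (15 ≡ 2 (mod 13)), t ≡ 7·0 ≡ 0 (mod 13). So x ≡ 7 + 15·0 = 7 (mod 195).
Unique solution in [0, 195): x = 7.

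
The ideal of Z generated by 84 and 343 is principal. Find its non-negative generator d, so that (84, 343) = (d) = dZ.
(84, 343) = (7); d = 7

In the PID Z, (a, b) is generated by gcd(a, b). Compute gcd(343, 84) with the extended Euclidean algorithm, tracking rows (r, s, t) with s·343 + t·84 = r:
  row A: (343, 1, 0)   [1·343 + 0·84 = 343]
  row B: (84, 0, 1)   [0·343 + 1·84 = 84]
  343 = 4·84 + 7   → row C = row A − 4·row B = (7, 1, −4)   [check: 1·343 − 4·84 = 7]
  84 = 12·7 + 0   → remainder 0, stop. gcd = 7 (last nonzero row C).
So gcd(84, 343) = 7, with Bézout identity 1·343 − 4·84 = 7. Containment (⊇): the Bézout identity exhibits 7 as an element of (84, 343), giving (7) ⊆ (84, 343). Containment (⊆): since 7 | 84 and 7 | 343 (84 = 7·12, 343 = 7·49), every Z-linear combination of 84 and 343 is divisible by 7, so (84, 343) ⊆ (7). Therefore (84, 343) = (7), d = 7.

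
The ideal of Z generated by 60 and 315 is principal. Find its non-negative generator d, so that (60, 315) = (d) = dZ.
In the PID Z, (a, b) is generated by gcd(a, b). Compute gcd(315, 60) with the extended Euclidean algorithm, tracking rows (r, s, t) with s·315 + t·60 = r:
  row A: (315, 1, 0)   [1·315 + 0·60 = 315]
  row B: (60, 0, 1)   [0·315 + 1·60 = 60]
  315 = 5·60 + 15   → row C = row A − 5·row B = (15, 1, −5)   [check: 1·315 − 5·60 = 15]
  60 = 4·15 + 0   → remainder 0, stop. gcd = 15 (last nonzero row C).
So gcd(60, 315) = 15, with Bézout identity 1·315 − 5·60 = 15. Containment (⊇): the Bézout identity exhibits 15 as an element of (60, 315), giving (15) ⊆ (60, 315). Containment (⊆): since 15 | 60 and 15 | 315 (60 = 15·4, 315 = 15·21), every Z-linear combination of 60 and 315 is divisible by 15, so (60, 315) ⊆ (15). Therefore (60, 315) = (15), d = 15.

Final answer: (60, 315) = (15); d = 15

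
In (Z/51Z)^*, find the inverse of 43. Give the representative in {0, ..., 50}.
43^(−1) ≡ 19 (mod 51)

Apply the extended Euclidean algorithm to (51, 43), tracking rows (r, s, t) with s·51 + t·43 = r. Each division r_prev = q·r_cur + r_new produces the new row as (previous row) − q·(current row):
  row A: (51, 1, 0)   [1·51 + 0·43 = 51]
  row B: (43, 0, 1)   [0·51 + 1·43 = 43]
  51 = 1·43 + 8   → row C = row A − 1·row B = (8, 1, −1)   [check: 1·51 − 1·43 = 8]
  43 = 5·8 + 3   → row D = row B − 5·row C = (3, −5, 6)   [check: −5·51 + 6·43 = 3]
  8 = 2·3 + 2   → row E = row C − 2·row D = (2, 11, −13)   [check: 11·51 − 13·43 = 2]
  3 = 1·2 + 1   → row F = row D − 1·row E = (1, −16, 19)   [check: −16·51 + 19·43 = 1]
  2 = 2·1 + 0   → remainder 0, stop. gcd = 1 (last nonzero row F).
The gcd is 1, so 43 is invertible mod 51. The last nonzero row gives −16·51 + 19·43 = 1, so t = 19. So 43^(−1) ≡ 19 (mod 51). Verify: 43 · 19 = 817 ≡ 1 (mod 51). ✓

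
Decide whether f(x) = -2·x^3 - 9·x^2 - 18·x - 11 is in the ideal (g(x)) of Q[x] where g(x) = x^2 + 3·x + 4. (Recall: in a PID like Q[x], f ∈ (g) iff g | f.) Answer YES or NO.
In Q[x] the ideal (g) consists of all multiples of g, so f ∈ (g) iff g | f, i.e. iff the remainder of f on division by g is 0. Divide f by g (g is monic, so eliminate the leading term of the running remainder at each step):
  leading term -2·x^3: subtract (-2·x)·g(x) = -2·x^3 - 6·x^2 - 8·x, leaving -3·x^2 - 10·x - 11
  leading term -3·x^2: subtract (-3)·g(x) = -3·x^2 - 9·x - 12, leaving 1 - x
The remainder r(x) = 1 - x ≠ 0 (and deg r < deg g), so g ∤ f, i.e. f ∉ (g).

Final answer: NO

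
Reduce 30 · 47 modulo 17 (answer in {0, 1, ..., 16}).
16

Reduce the factors first: 30 ≡ 13, 47 ≡ 13 (mod 17), so 30 · 47 ≡ 13 · 13 (mod 17). 13 · 13 = 169. Dividing by 17: 169 = 9·17 + 16. So (30 · 47) mod 17 = 16.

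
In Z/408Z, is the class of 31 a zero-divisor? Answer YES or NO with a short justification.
NO

gcd(31, 408) = 1, so 31 is a unit in Z/408Z (it has a multiplicative inverse). A unit cannot be a zero-divisor: if 31·b ≡ 0 then multiplying both sides by 31^(−1) gives b ≡ 0. So 31 is not a zero-divisor.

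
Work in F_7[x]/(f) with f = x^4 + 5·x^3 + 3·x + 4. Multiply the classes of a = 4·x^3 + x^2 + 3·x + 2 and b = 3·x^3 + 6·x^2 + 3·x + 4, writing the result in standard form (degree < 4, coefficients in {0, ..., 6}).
Multiply as integer polynomials: a · b = 12·x^6 + 27·x^5 + 27·x^4 + 43·x^3 + 25·x^2 + 18·x + 8. Reducing coefficients mod 7: a · b ≡ 5·x^6 + 6·x^5 + 6·x^4 + x^3 + 4·x^2 + 4·x + 1. Now divide by f(x) = x^4 + 5·x^3 + 3·x + 4 in F_7[x], eliminating the leading term at each step:
  leading term 5·x^6: subtract (5·x^2)·f(x) = 5·x^6 + 4·x^5 + x^3 + 6·x^2, leaving 2·x^5 + 6·x^4 + 5·x^2 + 4·x + 1 (coefficients mod 7)
  leading term 2·x^5: subtract (2·x)·f(x) = 2·x^5 + 3·x^4 + 6·x^2 + x, leaving 3·x^4 + 6·x^2 + 3·x + 1 (coefficients mod 7)
  leading term 3·x^4: subtract (3)·f(x) = 3·x^4 + x^3 + 2·x + 5, leaving 6·x^3 + 6·x^2 + x + 3 (coefficients mod 7)
The degree is now < 4, so this is the remainder. Hence a · b ≡ 6·x^3 + 6·x^2 + x + 3 in F_7[x]/(f).

Final answer: a · b ≡ 6·x^3 + 6·x^2 + x + 3 (mod f(x))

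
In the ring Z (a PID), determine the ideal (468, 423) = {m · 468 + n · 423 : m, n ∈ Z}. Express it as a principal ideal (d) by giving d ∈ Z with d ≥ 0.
(468, 423) = (9); d = 9

In the PID Z, (a, b) is generated by gcd(a, b). Compute gcd(468, 423) with the extended Euclidean algorithm, tracking rows (r, s, t) with s·468 + t·423 = r:
  row A: (468, 1, 0)   [1·468 + 0·423 = 468]
  row B: (423, 0, 1)   [0·468 + 1·423 = 423]
  468 = 1·423 + 45   → row C = row A − 1·row B = (45, 1, −1)   [check: 1·468 − 1·423 = 45]
  423 = 9·45 + 18   → row D = row B − 9·row C = (18, −9, 10)   [check: −9·468 + 10·423 = 18]
  45 = 2·18 + 9   → row E = row C − 2·row D = (9, 19, −21)   [check: 19·468 − 21·423 = 9]
  18 = 2·9 + 0   → remainder 0, stop. gcd = 9 (last nonzero row E).
So gcd(468, 423) = 9, with Bézout identity 19·468 − 21·423 = 9. Containment (⊇): the Bézout identity exhibits 9 as an element of (468, 423), giving (9) ⊆ (468, 423). Containment (⊆): since 9 | 468 and 9 | 423 (468 = 9·52, 423 = 9·47), every Z-linear combination of 468 and 423 is divisible by 9, so (468, 423) ⊆ (9). Therefore (468, 423) = (9), d = 9.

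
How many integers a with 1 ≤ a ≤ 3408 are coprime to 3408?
The number of a ∈ {1, ..., 3408} with gcd(a, 3408) = 1 is by definition Euler's totient φ(3408). φ is multiplicative, with φ(p^e) = p^e − p^(e−1). Factorise 3408 = 2^4 · 3 · 71. Then
  φ(3408) = (2^4 − 2^3) · (3 − 1) · (71 − 1) = 8 · 2 · 70 = 1120.
So there are 1120 such integers.

Final answer: 1120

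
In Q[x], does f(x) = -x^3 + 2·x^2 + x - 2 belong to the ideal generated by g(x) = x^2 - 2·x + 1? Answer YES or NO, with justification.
NO

In Q[x] the ideal (g) consists of all multiples of g, so f ∈ (g) iff g | f, i.e. iff the remainder of f on division by g is 0. Divide f by g (g is monic, so eliminate the leading term of the running remainder at each step):
  leading term -x^3: subtract (-x)·g(x) = -x^3 + 2·x^2 - x, leaving 2·x - 2
The remainder r(x) = 2·x - 2 ≠ 0 (and deg r < deg g), so g ∤ f, i.e. f ∉ (g).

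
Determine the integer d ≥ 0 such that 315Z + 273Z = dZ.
(315, 273) = (21); d = 21

In the PID Z, (a, b) is generated by gcd(a, b). Compute gcd(315, 273) with the extended Euclidean algorithm, tracking rows (r, s, t) with s·315 + t·273 = r:
  row A: (315, 1, 0)   [1·315 + 0·273 = 315]
  row B: (273, 0, 1)   [0·315 + 1·273 = 273]
  315 = 1·273 + 42   → row C = row A − 1·row B = (42, 1, −1)   [check: 1·315 − 1·273 = 42]
  273 = 6·42 + 21   → row D = row B − 6·row C = (21, −6, 7)   [check: −6·315 + 7·273 = 21]
  42 = 2·21 + 0   → remainder 0, stop. gcd = 21 (last nonzero row D).
So gcd(315, 273) = 21, with Bézout identity −6·315 + 7·273 = 21. Containment (⊇): the Bézout identity exhibits 21 as an element of (315, 273), giving (21) ⊆ (315, 273). Containment (⊆): since 21 | 315 and 21 | 273 (315 = 21·15, 273 = 21·13), every Z-linear combination of 315 and 273 is divisible by 21, so (315, 273) ⊆ (21). Therefore (315, 273) = (21), d = 21.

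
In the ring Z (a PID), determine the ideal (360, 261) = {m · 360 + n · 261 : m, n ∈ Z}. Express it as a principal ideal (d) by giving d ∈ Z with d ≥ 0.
(360, 261) = (9); d = 9

In the PID Z, (a, b) is generated by gcd(a, b). Compute gcd(360, 261) with the extended Euclidean algorithm, tracking rows (r, s, t) with s·360 + t·261 = r:
  row A: (360, 1, 0)   [1·360 + 0·261 = 360]
  row B: (261, 0, 1)   [0·360 + 1·261 = 261]
  360 = 1·261 + 99   → row C = row A − 1·row B = (99, 1, −1)   [check: 1·360 − 1·261 = 99]
  261 = 2·99 + 63   → row D = row B − 2·row C = (63, −2, 3)   [check: −2·360 + 3·261 = 63]
  99 = 1·63 + 36   → row E = row C − 1·row D = (36, 3, −4)   [check: 3·360 − 4·261 = 36]
  63 = 1·36 + 27   → row F = row D − 1·row E = (27, −5, 7)   [check: −5·360 + 7·261 = 27]
  36 = 1·27 + 9   → row G = row E − 1·row F = (9, 8, −11)   [check: 8·360 − 11·261 = 9]
  27 = 3·9 + 0   → remainder 0, stop. gcd = 9 (last nonzero row G).
So gcd(360, 261) = 9, with Bézout identity 8·360 − 11·261 = 9. Containment (⊇): the Bézout identity exhibits 9 as an element of (360, 261), giving (9) ⊆ (360, 261). Containment (⊆): since 9 | 360 and 9 | 261 (360 = 9·40, 261 = 9·29), every Z-linear combination of 360 and 261 is divisible by 9, so (360, 261) ⊆ (9). Therefore (360, 261) = (9), d = 9.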